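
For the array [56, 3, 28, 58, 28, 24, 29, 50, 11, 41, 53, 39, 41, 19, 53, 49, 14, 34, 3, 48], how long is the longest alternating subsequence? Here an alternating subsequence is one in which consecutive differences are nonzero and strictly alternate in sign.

15

A longest alternating subsequence is 56, 3, 58, 28, 29, 11, 41, 39, 41, 19, 53, 14, 34, 3, 48 (positions 1,2,4,5,7,9,10,12,13,14,15,17,18,19,20); its 14 consecutive differences strictly alternate in sign, and length 15 is optimal.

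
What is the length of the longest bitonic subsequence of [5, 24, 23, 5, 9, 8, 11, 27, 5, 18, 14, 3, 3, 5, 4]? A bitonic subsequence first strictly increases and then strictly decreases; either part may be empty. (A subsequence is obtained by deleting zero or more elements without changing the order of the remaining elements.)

Let inc[i] be the LIS ending at i and dec[i] the longest strictly decreasing subsequence starting at i. inc = [1, 2, 2, 1, 2, 2, 3, 4, 1, 4, 4, 1, 1, 2, 2], dec = [2, 6, 5, 2, 4, 3, 3, 5, 2, 4, 3, 1, 1, 2, 1].
max_i inc[i]+dec[i]−1 = 8, with one witness 5, 9, 11, 27, 18, 14, 5, 4.

8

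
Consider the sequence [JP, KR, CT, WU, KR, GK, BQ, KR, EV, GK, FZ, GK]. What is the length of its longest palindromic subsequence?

3

Using dp[i][j] = 2 + dp[i+1][j−1] if the ends match, else max(dp[i+1][j], dp[i][j−1]):
dp[1][12] = 3. A witness is GK FZ GK at positions 6,11,12.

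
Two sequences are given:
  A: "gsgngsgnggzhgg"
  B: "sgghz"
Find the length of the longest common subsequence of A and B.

Backtracking the LCS table gives one alignment: s (A2,B1) → g (A3,B2) → g (A5,B3) → z (A11,B5).
So the longest common subsequence has length 4.

4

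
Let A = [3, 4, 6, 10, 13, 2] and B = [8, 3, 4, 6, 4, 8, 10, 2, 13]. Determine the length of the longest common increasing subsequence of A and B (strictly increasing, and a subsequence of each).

5

For each value that appears in both, track the longest common increasing run ending there.
The best achievable length is 5; one witness is 3, 4, 6, 10, 13 (A-positions 1,2,3,4,5, B-positions 2,3,4,7,9).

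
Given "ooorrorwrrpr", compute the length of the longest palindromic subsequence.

One longest palindromic subsequence is rrrwrrr (positions 4,5,7,8,9,10,12); it reads the same forward and backward, and the interval DP gives dp[1][12] = 7.

7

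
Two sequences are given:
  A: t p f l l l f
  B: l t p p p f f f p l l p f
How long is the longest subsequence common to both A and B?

6

A longest common subsequence is tpfllf (length 6); the LCS DP confirms no longer common subsequence exists.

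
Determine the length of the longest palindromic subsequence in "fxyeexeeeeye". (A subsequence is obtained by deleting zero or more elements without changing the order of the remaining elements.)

One longest palindromic subsequence is yeeeeeey (positions 3,4,5,7,8,9,10,11); it reads the same forward and backward, and the interval DP gives dp[1][12] = 8.

8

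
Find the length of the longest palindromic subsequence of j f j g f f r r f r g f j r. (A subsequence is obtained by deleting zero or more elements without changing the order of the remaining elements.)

10

Using dp[i][j] = 2 + dp[i+1][j−1] if the ends match, else max(dp[i+1][j], dp[i][j−1]):
dp[1][14] = 10. A witness is jfgfrrfgfj at positions 1,2,4,6,7,8,9,11,12,13.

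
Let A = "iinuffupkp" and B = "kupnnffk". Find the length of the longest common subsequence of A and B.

4

A longest common subsequence is nffk (length 4); the LCS DP confirms no longer common subsequence exists.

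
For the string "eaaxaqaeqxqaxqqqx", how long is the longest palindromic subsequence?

9

One longest palindromic subsequence is xqqqxqqqx (positions 4,6,9,11,13,14,15,16,17); it reads the same forward and backward, and the interval DP gives dp[1][17] = 9.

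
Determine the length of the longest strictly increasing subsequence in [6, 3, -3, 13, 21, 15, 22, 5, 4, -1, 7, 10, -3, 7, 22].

Let dp[i] be the longest increasing subsequence ending at position i. Then dp = [1, 1, 1, 2, 3, 3, 4, 2, 2, 2, 3, 4, 1, 3, 5].
The maximum is 5; one witness is 3, 5, 7, 10, 22 at positions 2,8,11,12,15.

5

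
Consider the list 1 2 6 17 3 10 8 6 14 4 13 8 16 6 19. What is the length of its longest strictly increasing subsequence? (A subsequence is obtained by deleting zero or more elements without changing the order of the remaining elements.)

Let dp[i] be the longest increasing subsequence ending at position i. Then dp = [1, 2, 3, 4, 3, 4, 4, 4, 5, 4, 5, 5, 6, 5, 7].
The maximum is 7; one witness is 1, 2, 6, 10, 14, 16, 19 at positions 1,2,3,6,9,13,15.

7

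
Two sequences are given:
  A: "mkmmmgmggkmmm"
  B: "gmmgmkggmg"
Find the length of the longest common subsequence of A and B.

Backtracking the LCS table gives one alignment: m (A4,B2) → m (A5,B3) → g (A6,B4) → m (A7,B5) → g (A8,B7) → g (A9,B8) → m (A11,B9).
So the longest common subsequence has length 7.

7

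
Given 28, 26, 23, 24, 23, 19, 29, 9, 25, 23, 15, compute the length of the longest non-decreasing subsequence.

3

Let dp[i] be the longest non-decreasing subsequence ending at position i. Then dp = [1, 1, 1, 2, 2, 1, 3, 1, 3, 3, 2].
The maximum is 3; one witness is 23, 24, 29 at positions 3,4,7.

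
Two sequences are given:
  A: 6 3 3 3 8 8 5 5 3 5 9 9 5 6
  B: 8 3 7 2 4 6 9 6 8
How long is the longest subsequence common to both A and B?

A longest common subsequence is 8, 3, 9, 6 (length 4); the LCS DP confirms no longer common subsequence exists.

4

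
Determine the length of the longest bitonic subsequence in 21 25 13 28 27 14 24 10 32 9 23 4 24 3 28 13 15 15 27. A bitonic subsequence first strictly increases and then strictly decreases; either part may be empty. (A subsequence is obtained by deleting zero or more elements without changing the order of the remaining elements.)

Let inc[i] be the LIS ending at i and dec[i] the longest strictly decreasing subsequence starting at i. inc = [1, 2, 1, 3, 3, 2, 3, 1, 4, 1, 3, 1, 4, 1, 5, 2, 3, 3, 5], dec = [6, 6, 5, 7, 6, 5, 5, 4, 4, 3, 3, 2, 2, 1, 2, 1, 1, 1, 1].
max_i inc[i]+dec[i]−1 = 9, with one witness 21, 25, 28, 27, 24, 10, 9, 4, 3.

9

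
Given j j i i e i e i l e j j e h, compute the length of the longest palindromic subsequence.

9

Using dp[i][j] = 2 + dp[i+1][j−1] if the ends match, else max(dp[i+1][j], dp[i][j−1]):
dp[1][14] = 9. A witness is jjeieiejj at positions 1,2,5,6,7,8,10,11,12.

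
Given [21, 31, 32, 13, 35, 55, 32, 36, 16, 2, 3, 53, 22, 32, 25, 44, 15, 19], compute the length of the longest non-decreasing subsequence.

6

Scanning left to right, the best length ending at each element is: 21→1, 31→2, 32→3, 13→1, 35→4, 55→5, 32→4, 36→5, 16→2, 2→1, 3→2, 53→6, 22→3, 32→5, 25→4, 44→6, 15→3, 19→4.
So the longest non-decreasing subsequence has length 6, e.g. 21, 31, 32, 35, 36, 53.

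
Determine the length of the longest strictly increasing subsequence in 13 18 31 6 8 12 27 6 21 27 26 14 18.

Let dp[i] be the longest increasing subsequence ending at position i. Then dp = [1, 2, 3, 1, 2, 3, 4, 1, 4, 5, 5, 4, 5].
The maximum is 5; one witness is 6, 8, 12, 21, 27 at positions 4,5,6,9,10.

5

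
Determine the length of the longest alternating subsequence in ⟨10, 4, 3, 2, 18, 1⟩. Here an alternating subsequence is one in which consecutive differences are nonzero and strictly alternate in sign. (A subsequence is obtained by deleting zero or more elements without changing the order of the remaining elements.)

4

Track the best alternating length ending on an up-step vs a down-step at each position: up/down = 1/1, 1/2, 1/2, 1/2, 3/1, 1/4.
The maximum over both is 4; one such subsequence is 10, 4, 18, 1.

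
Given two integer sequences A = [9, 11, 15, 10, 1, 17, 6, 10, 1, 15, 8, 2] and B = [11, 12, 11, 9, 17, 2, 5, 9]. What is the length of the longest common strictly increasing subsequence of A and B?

A longest common strictly increasing subsequence is 11, 17 (length 2); it appears in order in both A and B, and no longer such subsequence exists.

2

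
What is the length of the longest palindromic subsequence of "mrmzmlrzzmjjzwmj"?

8

One longest palindromic subsequence is mzmzzmzm (positions 3,4,5,8,9,10,13,15); it reads the same forward and backward, and the interval DP gives dp[1][16] = 8.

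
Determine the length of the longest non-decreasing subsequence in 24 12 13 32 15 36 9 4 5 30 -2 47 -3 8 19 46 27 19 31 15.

Scanning left to right, the best length ending at each element is: 24→1, 12→1, 13→2, 32→3, 15→3, 36→4, 9→1, 4→1, 5→2, 30→4, -2→1, 47→5, -3→1, 8→3, 19→4, 46→5, 27→5, 19→5, 31→6, 15→4.
So the longest non-decreasing subsequence has length 6, e.g. 12, 13, 15, 19, 27, 31.

6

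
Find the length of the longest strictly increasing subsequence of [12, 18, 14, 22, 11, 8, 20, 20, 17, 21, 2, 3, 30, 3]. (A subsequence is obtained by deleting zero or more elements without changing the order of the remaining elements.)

5

One longest increasing subsequence is 12, 18, 20, 21, 30 (positions 1,2,7,10,13), of length 5; no longer one exists.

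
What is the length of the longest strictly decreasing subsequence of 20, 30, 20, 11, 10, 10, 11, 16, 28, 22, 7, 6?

6

One longest decreasing subsequence is 30, 20, 11, 10, 7, 6 (positions 2,3,4,5,11,12), of length 6; no longer one exists.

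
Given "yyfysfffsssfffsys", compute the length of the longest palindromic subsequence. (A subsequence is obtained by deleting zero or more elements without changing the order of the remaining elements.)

13

Using dp[i][j] = 2 + dp[i+1][j−1] if the ends match, else max(dp[i+1][j], dp[i][j−1]):
dp[1][17] = 13. A witness is ysfffsssfffsy at positions 4,5,6,7,8,9,10,11,12,13,14,15,16.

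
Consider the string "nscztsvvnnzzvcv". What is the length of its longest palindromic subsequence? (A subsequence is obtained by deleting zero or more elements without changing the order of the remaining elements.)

6

One longest palindromic subsequence is vvzzvv (positions 7,8,11,12,13,15); it reads the same forward and backward, and the interval DP gives dp[1][15] = 6.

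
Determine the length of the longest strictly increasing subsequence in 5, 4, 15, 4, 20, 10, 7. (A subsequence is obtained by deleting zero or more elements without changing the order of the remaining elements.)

Let dp[i] be the longest increasing subsequence ending at position i. Then dp = [1, 1, 2, 1, 3, 2, 2].
The maximum is 3; one witness is 5, 15, 20 at positions 1,3,5.

3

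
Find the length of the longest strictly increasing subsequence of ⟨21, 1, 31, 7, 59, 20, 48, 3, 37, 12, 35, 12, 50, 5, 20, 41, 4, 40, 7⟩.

5

One longest increasing subsequence is 1, 7, 20, 48, 50 (positions 2,4,6,7,13), of length 5; no longer one exists.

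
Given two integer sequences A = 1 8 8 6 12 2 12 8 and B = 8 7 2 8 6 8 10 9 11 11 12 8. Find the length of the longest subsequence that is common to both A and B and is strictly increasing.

2

For each value that appears in both, track the longest common increasing run ending there.
The best achievable length is 2; one witness is 2, 8 (A-positions 6,8, B-positions 3,4).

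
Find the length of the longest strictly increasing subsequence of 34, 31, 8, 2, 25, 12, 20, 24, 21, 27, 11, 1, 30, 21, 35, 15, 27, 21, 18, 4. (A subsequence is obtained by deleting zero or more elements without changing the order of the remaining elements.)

Let dp[i] be the longest increasing subsequence ending at position i. Then dp = [1, 1, 1, 1, 2, 2, 3, 4, 4, 5, 2, 1, 6, 4, 7, 3, 5, 4, 4, 2].
The maximum is 7; one witness is 8, 12, 20, 24, 27, 30, 35 at positions 3,6,7,8,10,13,15.

7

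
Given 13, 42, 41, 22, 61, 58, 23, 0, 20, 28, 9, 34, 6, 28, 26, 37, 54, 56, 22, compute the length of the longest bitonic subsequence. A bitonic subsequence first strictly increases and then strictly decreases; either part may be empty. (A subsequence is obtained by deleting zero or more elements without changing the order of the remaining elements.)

9

One longest bitonic subsequence is 13, 22, 23, 28, 34, 37, 54, 56, 22 (positions 1,4,7,10,12,16,17,18,19): it rises to 56 then falls. Length 9 is optimal.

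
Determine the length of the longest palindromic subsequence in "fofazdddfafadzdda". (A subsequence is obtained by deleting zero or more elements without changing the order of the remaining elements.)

11

One longest palindromic subsequence is adddafaddda (positions 4,6,7,8,10,11,12,13,15,16,17); it reads the same forward and backward, and the interval DP gives dp[1][17] = 11.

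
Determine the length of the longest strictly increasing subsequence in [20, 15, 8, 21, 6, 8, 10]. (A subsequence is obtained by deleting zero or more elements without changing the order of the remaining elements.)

3

Scanning left to right, the best length ending at each element is: 20→1, 15→1, 8→1, 21→2, 6→1, 8→2, 10→3.
So the longest increasing subsequence has length 3, e.g. 6, 8, 10.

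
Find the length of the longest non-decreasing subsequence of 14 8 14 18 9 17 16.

Scanning left to right, the best length ending at each element is: 14→1, 8→1, 14→2, 18→3, 9→2, 17→3, 16→3.
So the longest non-decreasing subsequence has length 3, e.g. 14, 14, 18.

3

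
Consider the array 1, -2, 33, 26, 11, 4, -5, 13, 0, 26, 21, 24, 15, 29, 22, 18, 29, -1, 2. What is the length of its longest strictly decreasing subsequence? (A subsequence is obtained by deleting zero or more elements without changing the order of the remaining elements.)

6

One longest decreasing subsequence is 33, 26, 11, 4, 0, -1 (positions 3,4,5,6,9,18), of length 6; no longer one exists.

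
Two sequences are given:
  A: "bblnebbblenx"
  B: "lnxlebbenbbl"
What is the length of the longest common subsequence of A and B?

A longest common subsequence is lnebbbl (length 7); the LCS DP confirms no longer common subsequence exists.

7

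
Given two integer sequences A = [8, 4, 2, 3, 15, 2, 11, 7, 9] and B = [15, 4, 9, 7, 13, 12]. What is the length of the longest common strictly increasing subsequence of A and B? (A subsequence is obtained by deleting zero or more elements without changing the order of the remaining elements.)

2

For each value that appears in both, track the longest common increasing run ending there.
The best achievable length is 2; one witness is 4, 9 (A-positions 2,9, B-positions 2,3).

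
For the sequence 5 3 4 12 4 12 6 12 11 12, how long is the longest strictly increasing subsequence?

Let dp[i] be the longest increasing subsequence ending at position i. Then dp = [1, 1, 2, 3, 2, 3, 3, 4, 4, 5].
The maximum is 5; one witness is 3, 4, 6, 11, 12 at positions 2,3,7,9,10.

5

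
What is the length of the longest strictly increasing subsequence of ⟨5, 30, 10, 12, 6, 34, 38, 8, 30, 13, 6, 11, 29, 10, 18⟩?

5

Scanning left to right, the best length ending at each element is: 5→1, 30→2, 10→2, 12→3, 6→2, 34→4, 38→5, 8→3, 30→4, 13→4, 6→2, 11→4, 29→5, 10→4, 18→5.
So the longest increasing subsequence has length 5, e.g. 5, 10, 12, 34, 38.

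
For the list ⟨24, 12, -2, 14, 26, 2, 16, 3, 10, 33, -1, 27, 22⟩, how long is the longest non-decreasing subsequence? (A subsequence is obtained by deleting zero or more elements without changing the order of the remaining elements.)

5

Let dp[i] be the longest non-decreasing subsequence ending at position i. Then dp = [1, 1, 1, 2, 3, 2, 3, 3, 4, 5, 2, 5, 5].
The maximum is 5; one witness is -2, 2, 3, 10, 33 at positions 3,6,8,9,10.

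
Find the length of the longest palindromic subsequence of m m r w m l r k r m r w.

Using dp[i][j] = 2 + dp[i+1][j−1] if the ends match, else max(dp[i+1][j], dp[i][j−1]):
dp[1][12] = 7. A witness is wmrkrmw at positions 4,5,7,8,9,10,12.

7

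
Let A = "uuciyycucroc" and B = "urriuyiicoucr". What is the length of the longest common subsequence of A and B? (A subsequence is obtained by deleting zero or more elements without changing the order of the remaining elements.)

7

A longest common subsequence is uuicucr (length 7); the LCS DP confirms no longer common subsequence exists.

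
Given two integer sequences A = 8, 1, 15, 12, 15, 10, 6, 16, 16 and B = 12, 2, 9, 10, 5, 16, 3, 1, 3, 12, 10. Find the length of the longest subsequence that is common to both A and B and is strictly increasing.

A longest common strictly increasing subsequence is 12, 16 (length 2); it appears in order in both A and B, and no longer such subsequence exists.

2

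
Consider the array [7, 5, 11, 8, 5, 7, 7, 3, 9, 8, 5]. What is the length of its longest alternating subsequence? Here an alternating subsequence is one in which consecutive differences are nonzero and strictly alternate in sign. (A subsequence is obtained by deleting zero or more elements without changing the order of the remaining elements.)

8

A longest alternating subsequence is 7, 5, 11, 5, 7, 3, 9, 8 (positions 1,2,3,5,6,8,9,10); its 7 consecutive differences strictly alternate in sign, and length 8 is optimal.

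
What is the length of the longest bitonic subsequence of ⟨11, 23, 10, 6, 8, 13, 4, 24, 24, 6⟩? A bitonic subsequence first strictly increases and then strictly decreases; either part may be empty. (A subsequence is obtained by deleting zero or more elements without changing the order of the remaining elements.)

5

Let inc[i] be the LIS ending at i and dec[i] the longest strictly decreasing subsequence starting at i. inc = [1, 2, 1, 1, 2, 3, 1, 4, 4, 2], dec = [4, 4, 3, 2, 2, 2, 1, 2, 2, 1].
max_i inc[i]+dec[i]−1 = 5, with one witness 11, 23, 10, 8, 6.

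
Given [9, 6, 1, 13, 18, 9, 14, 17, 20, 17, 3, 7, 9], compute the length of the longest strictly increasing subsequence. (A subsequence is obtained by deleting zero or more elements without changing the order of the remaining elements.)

Let dp[i] be the longest increasing subsequence ending at position i. Then dp = [1, 1, 1, 2, 3, 2, 3, 4, 5, 4, 2, 3, 4].
The maximum is 5; one witness is 9, 13, 14, 17, 20 at positions 1,4,7,8,9.

5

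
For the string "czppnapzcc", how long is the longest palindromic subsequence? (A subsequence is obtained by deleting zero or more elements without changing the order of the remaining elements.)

7

One longest palindromic subsequence is czpapzc (positions 1,2,3,6,7,8,10); it reads the same forward and backward, and the interval DP gives dp[1][10] = 7.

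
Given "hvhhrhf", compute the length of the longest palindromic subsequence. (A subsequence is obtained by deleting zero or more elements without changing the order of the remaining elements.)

4

Using dp[i][j] = 2 + dp[i+1][j−1] if the ends match, else max(dp[i+1][j], dp[i][j−1]):
dp[1][7] = 4. A witness is hhhh at positions 1,3,4,6.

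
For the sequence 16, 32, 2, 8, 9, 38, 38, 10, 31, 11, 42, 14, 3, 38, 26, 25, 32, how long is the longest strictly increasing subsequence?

8

One longest increasing subsequence is 2, 8, 9, 10, 11, 14, 26, 32 (positions 3,4,5,8,10,12,15,17), of length 8; no longer one exists.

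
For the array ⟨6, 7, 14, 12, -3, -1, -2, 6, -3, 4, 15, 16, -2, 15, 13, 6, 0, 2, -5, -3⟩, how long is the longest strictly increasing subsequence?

Scanning left to right, the best length ending at each element is: 6→1, 7→2, 14→3, 12→3, -3→1, -1→2, -2→2, 6→3, -3→1, 4→3, 15→4, 16→5, -2→2, 15→4, 13→4, 6→4, 0→3, 2→4, -5→1, -3→2.
So the longest increasing subsequence has length 5, e.g. 6, 7, 14, 15, 16.

5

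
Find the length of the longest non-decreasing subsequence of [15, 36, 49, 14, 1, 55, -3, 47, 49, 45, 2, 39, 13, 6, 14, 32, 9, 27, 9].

Let dp[i] be the longest non-decreasing subsequence ending at position i. Then dp = [1, 2, 3, 1, 1, 4, 1, 3, 4, 3, 2, 3, 3, 3, 4, 5, 4, 5, 5].
The maximum is 5; one witness is 1, 2, 13, 14, 32 at positions 5,11,13,15,16.

5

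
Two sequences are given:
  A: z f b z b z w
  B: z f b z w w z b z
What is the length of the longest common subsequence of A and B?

6

A longest common subsequence is zfbzbz (length 6); the LCS DP confirms no longer common subsequence exists.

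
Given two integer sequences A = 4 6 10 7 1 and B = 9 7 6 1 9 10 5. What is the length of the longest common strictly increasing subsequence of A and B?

A longest common strictly increasing subsequence is 6, 10 (length 2); it appears in order in both A and B, and no longer such subsequence exists.

2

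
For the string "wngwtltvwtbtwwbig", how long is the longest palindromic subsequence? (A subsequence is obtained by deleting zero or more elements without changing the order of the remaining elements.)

9

One longest palindromic subsequence is gwwtbtwwg (positions 3,4,9,10,11,12,13,14,17); it reads the same forward and backward, and the interval DP gives dp[1][17] = 9.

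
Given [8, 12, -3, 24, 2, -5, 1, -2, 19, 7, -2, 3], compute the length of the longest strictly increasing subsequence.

Let dp[i] be the longest increasing subsequence ending at position i. Then dp = [1, 2, 1, 3, 2, 1, 2, 2, 3, 3, 2, 3].
The maximum is 3; one witness is 8, 12, 24 at positions 1,2,4.

3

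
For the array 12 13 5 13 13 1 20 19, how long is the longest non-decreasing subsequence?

5

One longest non-decreasing subsequence is 12, 13, 13, 13, 20 (positions 1,2,4,5,7), of length 5; no longer one exists.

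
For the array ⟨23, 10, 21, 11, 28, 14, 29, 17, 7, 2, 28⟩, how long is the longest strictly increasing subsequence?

5

Scanning left to right, the best length ending at each element is: 23→1, 10→1, 21→2, 11→2, 28→3, 14→3, 29→4, 17→4, 7→1, 2→1, 28→5.
So the longest increasing subsequence has length 5, e.g. 10, 11, 14, 17, 28.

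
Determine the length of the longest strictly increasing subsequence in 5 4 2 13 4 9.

3

Let dp[i] be the longest increasing subsequence ending at position i. Then dp = [1, 1, 1, 2, 2, 3].
The maximum is 3; one witness is 2, 4, 9 at positions 3,5,6.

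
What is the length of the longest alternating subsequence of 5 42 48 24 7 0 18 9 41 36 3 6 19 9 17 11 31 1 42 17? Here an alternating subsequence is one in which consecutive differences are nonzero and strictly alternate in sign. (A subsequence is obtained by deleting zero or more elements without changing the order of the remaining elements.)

15

Track the best alternating length ending on an up-step vs a down-step at each position: up/down = 1/1, 2/1, 2/1, 2/3, 2/3, 1/3, 4/3, 4/5, 6/3, 6/7, 4/7, 8/7, 8/7, 8/9, 10/9, 10/11, 12/7, 4/13, 14/3, 14/15.
The maximum over both is 15; one such subsequence is 5, 42, 7, 18, 9, 41, 3, 19, 9, 17, 11, 31, 1, 42, 17.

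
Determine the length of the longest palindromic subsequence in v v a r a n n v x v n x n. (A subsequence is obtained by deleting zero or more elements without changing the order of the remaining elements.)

One longest palindromic subsequence is nnvxvnn (positions 6,7,8,9,10,11,13); it reads the same forward and backward, and the interval DP gives dp[1][13] = 7.

7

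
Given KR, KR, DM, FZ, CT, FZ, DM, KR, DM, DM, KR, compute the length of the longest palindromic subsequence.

Using dp[i][j] = 2 + dp[i+1][j−1] if the ends match, else max(dp[i+1][j], dp[i][j−1]):
dp[1][11] = 9. A witness is KR KR DM FZ CT FZ DM KR KR at positions 1,2,3,4,5,6,7,8,11.

9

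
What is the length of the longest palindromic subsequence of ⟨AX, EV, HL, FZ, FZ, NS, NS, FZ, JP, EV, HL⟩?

One longest palindromic subsequence is HL FZ NS NS FZ HL (positions 3,5,6,7,8,11); it reads the same forward and backward, and the interval DP gives dp[1][11] = 6.

6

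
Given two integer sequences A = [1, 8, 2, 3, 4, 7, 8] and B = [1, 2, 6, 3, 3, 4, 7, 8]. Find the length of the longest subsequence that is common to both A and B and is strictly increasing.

6

A longest common strictly increasing subsequence is 1, 2, 3, 4, 7, 8 (length 6); it appears in order in both A and B, and no longer such subsequence exists.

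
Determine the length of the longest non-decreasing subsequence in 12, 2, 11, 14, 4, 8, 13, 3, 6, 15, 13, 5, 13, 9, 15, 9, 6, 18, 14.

8

Let dp[i] be the longest non-decreasing subsequence ending at position i. Then dp = [1, 1, 2, 3, 2, 3, 4, 2, 3, 5, 5, 3, 6, 4, 7, 5, 4, 8, 7].
The maximum is 8; one witness is 2, 4, 8, 13, 13, 13, 15, 18 at positions 2,5,6,7,11,13,15,18.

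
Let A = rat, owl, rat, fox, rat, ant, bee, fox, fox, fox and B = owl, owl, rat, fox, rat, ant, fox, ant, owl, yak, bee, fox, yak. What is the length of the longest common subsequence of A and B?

A longest common subsequence is owl, rat, fox, rat, ant, bee, fox (length 7); the LCS DP confirms no longer common subsequence exists.

7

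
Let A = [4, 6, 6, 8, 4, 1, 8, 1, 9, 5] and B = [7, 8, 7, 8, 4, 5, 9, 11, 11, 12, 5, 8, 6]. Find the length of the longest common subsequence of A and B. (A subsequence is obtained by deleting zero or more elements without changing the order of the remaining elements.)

A longest common subsequence is 8, 4, 9, 5 (length 4); the LCS DP confirms no longer common subsequence exists.

4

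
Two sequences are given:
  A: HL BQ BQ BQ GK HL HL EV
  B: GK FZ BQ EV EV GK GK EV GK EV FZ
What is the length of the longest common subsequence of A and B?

Backtracking the LCS table gives one alignment: BQ (A2,B3) → GK (A5,B9) → EV (A8,B10).
So the longest common subsequence has length 3.

3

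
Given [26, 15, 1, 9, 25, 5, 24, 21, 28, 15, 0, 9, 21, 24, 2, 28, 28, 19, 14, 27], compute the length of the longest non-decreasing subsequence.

Let dp[i] be the longest non-decreasing subsequence ending at position i. Then dp = [1, 1, 1, 2, 3, 2, 3, 3, 4, 3, 1, 3, 4, 5, 2, 6, 7, 4, 4, 6].
The maximum is 7; one witness is 1, 9, 21, 21, 24, 28, 28 at positions 3,4,8,13,14,16,17.

7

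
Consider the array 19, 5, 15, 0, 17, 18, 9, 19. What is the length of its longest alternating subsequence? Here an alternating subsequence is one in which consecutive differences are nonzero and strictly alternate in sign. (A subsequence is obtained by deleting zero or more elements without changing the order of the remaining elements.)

A longest alternating subsequence is 19, 5, 15, 0, 17, 9, 19 (positions 1,2,3,4,5,7,8); its 6 consecutive differences strictly alternate in sign, and length 7 is optimal.

7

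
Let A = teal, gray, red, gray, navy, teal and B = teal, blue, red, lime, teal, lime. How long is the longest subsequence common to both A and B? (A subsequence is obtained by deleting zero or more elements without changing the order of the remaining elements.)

3

A longest common subsequence is teal, red, teal (length 3); the LCS DP confirms no longer common subsequence exists.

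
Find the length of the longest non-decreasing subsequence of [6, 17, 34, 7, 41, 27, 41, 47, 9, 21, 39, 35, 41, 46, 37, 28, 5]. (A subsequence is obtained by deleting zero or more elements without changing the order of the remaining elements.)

Scanning left to right, the best length ending at each element is: 6→1, 17→2, 34→3, 7→2, 41→4, 27→3, 41→5, 47→6, 9→3, 21→4, 39→5, 35→5, 41→6, 46→7, 37→6, 28→5, 5→1.
So the longest non-decreasing subsequence has length 7, e.g. 6, 17, 34, 41, 41, 41, 46.

7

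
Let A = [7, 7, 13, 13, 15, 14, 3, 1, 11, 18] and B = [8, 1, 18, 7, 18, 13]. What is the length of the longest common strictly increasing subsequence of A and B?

2

A longest common strictly increasing subsequence is 1, 18 (length 2); it appears in order in both A and B, and no longer such subsequence exists.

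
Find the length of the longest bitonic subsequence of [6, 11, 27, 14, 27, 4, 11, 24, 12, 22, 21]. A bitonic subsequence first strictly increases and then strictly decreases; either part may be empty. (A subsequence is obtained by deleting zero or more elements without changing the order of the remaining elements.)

7

One longest bitonic subsequence is 6, 11, 14, 27, 24, 22, 21 (positions 1,2,4,5,8,10,11): it rises to 27 then falls. Length 7 is optimal.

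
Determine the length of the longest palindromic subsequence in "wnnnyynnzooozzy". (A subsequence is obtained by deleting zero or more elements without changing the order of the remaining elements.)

7

One longest palindromic subsequence is yzooozy (positions 5,9,10,11,12,14,15); it reads the same forward and backward, and the interval DP gives dp[1][15] = 7.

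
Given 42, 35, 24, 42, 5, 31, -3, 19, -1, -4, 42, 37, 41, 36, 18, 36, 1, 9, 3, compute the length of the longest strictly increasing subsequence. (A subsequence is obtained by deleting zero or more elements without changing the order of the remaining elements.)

4

Let dp[i] be the longest increasing subsequence ending at position i. Then dp = [1, 1, 1, 2, 1, 2, 1, 2, 2, 1, 3, 3, 4, 3, 3, 4, 3, 4, 4].
The maximum is 4; one witness is 24, 31, 37, 41 at positions 3,6,12,13.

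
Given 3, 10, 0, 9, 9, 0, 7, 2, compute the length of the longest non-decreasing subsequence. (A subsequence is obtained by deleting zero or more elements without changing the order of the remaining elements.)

One longest non-decreasing subsequence is 3, 9, 9 (positions 1,4,5), of length 3; no longer one exists.

3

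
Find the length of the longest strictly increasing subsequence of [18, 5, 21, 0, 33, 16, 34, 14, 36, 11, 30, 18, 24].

One longest increasing subsequence is 18, 21, 33, 34, 36 (positions 1,3,5,7,9), of length 5; no longer one exists.

5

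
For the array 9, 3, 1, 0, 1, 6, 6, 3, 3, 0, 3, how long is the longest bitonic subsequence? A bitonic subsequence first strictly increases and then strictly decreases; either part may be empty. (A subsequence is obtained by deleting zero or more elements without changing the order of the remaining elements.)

Let inc[i] be the LIS ending at i and dec[i] the longest strictly decreasing subsequence starting at i. inc = [1, 1, 1, 1, 2, 3, 3, 3, 3, 1, 3], dec = [4, 3, 2, 1, 2, 3, 3, 2, 2, 1, 1].
max_i inc[i]+dec[i]−1 = 5, with one witness 0, 1, 6, 3, 0.

5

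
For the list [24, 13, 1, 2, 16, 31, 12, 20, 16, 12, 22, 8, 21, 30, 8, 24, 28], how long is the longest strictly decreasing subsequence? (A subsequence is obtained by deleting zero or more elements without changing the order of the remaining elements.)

One longest decreasing subsequence is 24, 20, 16, 12, 8 (positions 1,8,9,10,12), of length 5; no longer one exists.

5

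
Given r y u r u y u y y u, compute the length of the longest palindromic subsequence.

5

One longest palindromic subsequence is uyyyu (positions 3,6,8,9,10); it reads the same forward and backward, and the interval DP gives dp[1][10] = 5.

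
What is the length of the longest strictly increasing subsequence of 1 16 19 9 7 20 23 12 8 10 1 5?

5

Let dp[i] be the longest increasing subsequence ending at position i. Then dp = [1, 2, 3, 2, 2, 4, 5, 3, 3, 4, 1, 2].
The maximum is 5; one witness is 1, 16, 19, 20, 23 at positions 1,2,3,6,7.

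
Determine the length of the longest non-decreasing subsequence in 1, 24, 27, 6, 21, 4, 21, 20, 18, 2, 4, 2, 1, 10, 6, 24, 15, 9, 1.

5

Let dp[i] be the longest non-decreasing subsequence ending at position i. Then dp = [1, 2, 3, 2, 3, 2, 4, 3, 3, 2, 3, 3, 2, 4, 4, 5, 5, 5, 3].
The maximum is 5; one witness is 1, 6, 21, 21, 24 at positions 1,4,5,7,16.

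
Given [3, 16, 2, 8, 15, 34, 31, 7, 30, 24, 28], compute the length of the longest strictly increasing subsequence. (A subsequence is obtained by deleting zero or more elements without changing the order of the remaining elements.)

5

One longest increasing subsequence is 3, 8, 15, 24, 28 (positions 1,4,5,10,11), of length 5; no longer one exists.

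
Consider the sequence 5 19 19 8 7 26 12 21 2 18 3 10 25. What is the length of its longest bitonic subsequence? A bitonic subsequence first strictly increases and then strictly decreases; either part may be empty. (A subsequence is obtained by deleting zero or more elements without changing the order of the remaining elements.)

One longest bitonic subsequence is 5, 19, 26, 21, 18, 10 (positions 1,2,6,8,10,12): it rises to 26 then falls. Length 6 is optimal.

6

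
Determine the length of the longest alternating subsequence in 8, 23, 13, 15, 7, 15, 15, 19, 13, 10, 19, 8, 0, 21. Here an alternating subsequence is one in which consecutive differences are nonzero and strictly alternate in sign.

10

Track the best alternating length ending on an up-step vs a down-step at each position: up/down = 1/1, 2/1, 2/3, 4/3, 1/5, 6/3, 6/3, 6/3, 6/7, 6/7, 8/3, 6/9, 1/9, 10/3.
The maximum over both is 10; one such subsequence is 8, 23, 13, 15, 7, 15, 13, 19, 8, 21.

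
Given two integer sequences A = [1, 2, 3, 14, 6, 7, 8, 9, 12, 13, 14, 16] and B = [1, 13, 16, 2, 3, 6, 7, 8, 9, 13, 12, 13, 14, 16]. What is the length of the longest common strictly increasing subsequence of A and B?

For each value that appears in both, track the longest common increasing run ending there.
The best achievable length is 11; one witness is 1, 2, 3, 6, 7, 8, 9, 12, 13, 14, 16 (A-positions 1,2,3,5,6,7,8,9,10,11,12, B-positions 1,4,5,6,7,8,9,11,12,13,14).

11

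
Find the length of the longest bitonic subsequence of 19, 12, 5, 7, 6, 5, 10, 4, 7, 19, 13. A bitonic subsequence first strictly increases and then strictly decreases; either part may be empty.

6

Let inc[i] be the LIS ending at i and dec[i] the longest strictly decreasing subsequence starting at i. inc = [1, 1, 1, 2, 2, 1, 3, 1, 3, 4, 4], dec = [6, 5, 2, 4, 3, 2, 2, 1, 1, 2, 1].
max_i inc[i]+dec[i]−1 = 6, with one witness 19, 12, 7, 6, 5, 4.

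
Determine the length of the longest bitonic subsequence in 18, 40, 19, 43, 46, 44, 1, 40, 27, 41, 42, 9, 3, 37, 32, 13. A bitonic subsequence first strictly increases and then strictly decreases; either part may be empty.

Let inc[i] be the LIS ending at i and dec[i] the longest strictly decreasing subsequence starting at i. inc = [1, 2, 2, 3, 4, 4, 1, 3, 3, 4, 5, 2, 2, 4, 4, 3], dec = [3, 4, 3, 5, 6, 5, 1, 4, 3, 4, 4, 2, 1, 3, 2, 1].
max_i inc[i]+dec[i]−1 = 9, with one witness 18, 40, 43, 46, 44, 42, 37, 32, 13.

9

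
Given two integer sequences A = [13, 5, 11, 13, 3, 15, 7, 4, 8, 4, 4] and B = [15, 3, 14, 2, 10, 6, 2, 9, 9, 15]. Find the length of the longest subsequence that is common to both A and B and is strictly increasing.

2

A longest common strictly increasing subsequence is 3, 15 (length 2); it appears in order in both A and B, and no longer such subsequence exists.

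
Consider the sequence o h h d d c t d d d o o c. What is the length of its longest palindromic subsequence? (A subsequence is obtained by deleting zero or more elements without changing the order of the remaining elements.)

7

Using dp[i][j] = 2 + dp[i+1][j−1] if the ends match, else max(dp[i+1][j], dp[i][j−1]):
dp[1][13] = 7. A witness is odddddo at positions 1,4,5,8,9,10,12.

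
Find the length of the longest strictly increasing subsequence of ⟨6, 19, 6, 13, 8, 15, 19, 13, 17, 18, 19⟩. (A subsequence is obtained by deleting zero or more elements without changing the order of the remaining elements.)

Scanning left to right, the best length ending at each element is: 6→1, 19→2, 6→1, 13→2, 8→2, 15→3, 19→4, 13→3, 17→4, 18→5, 19→6.
So the longest increasing subsequence has length 6, e.g. 6, 13, 15, 17, 18, 19.

6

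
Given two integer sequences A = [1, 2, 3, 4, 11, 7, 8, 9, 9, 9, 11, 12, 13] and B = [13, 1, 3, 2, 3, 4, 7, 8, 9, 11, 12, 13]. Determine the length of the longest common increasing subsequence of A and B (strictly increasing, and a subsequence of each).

For each value that appears in both, track the longest common increasing run ending there.
The best achievable length is 10; one witness is 1, 2, 3, 4, 7, 8, 9, 11, 12, 13 (A-positions 1,2,3,4,6,7,8,11,12,13, B-positions 2,4,5,6,7,8,9,10,11,12).

10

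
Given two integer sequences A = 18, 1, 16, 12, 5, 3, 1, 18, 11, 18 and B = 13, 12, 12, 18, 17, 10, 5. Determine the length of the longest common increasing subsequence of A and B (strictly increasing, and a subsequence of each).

2

A longest common strictly increasing subsequence is 12, 18 (length 2); it appears in order in both A and B, and no longer such subsequence exists.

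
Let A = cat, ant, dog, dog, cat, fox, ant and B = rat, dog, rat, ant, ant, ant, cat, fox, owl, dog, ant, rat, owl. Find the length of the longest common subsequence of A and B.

4

A longest common subsequence is ant, cat, fox, ant (length 4); the LCS DP confirms no longer common subsequence exists.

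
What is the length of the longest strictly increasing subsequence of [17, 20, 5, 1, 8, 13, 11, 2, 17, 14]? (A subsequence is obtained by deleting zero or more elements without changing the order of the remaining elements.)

Let dp[i] be the longest increasing subsequence ending at position i. Then dp = [1, 2, 1, 1, 2, 3, 3, 2, 4, 4].
The maximum is 4; one witness is 5, 8, 13, 17 at positions 3,5,6,9.

4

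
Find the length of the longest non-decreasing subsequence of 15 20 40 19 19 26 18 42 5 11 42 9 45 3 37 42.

7

One longest non-decreasing subsequence is 15, 19, 19, 26, 42, 42, 45 (positions 1,4,5,6,8,11,13), of length 7; no longer one exists.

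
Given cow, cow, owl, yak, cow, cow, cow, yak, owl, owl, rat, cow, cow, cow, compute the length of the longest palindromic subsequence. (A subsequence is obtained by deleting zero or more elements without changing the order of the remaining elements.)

11

Using dp[i][j] = 2 + dp[i+1][j−1] if the ends match, else max(dp[i+1][j], dp[i][j−1]):
dp[1][14] = 11. A witness is cow cow owl yak cow cow cow yak owl cow cow at positions 1,2,3,4,5,6,7,8,10,13,14.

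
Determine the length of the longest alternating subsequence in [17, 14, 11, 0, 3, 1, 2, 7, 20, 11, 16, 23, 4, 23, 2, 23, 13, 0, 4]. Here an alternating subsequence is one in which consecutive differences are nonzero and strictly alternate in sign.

Track the best alternating length ending on an up-step vs a down-step at each position: up/down = 1/1, 1/2, 1/2, 1/2, 3/2, 3/4, 5/4, 5/2, 5/1, 5/6, 7/6, 7/1, 5/8, 9/1, 5/10, 11/1, 11/12, 1/12, 13/12.
The maximum over both is 13; one such subsequence is 17, 0, 3, 1, 20, 11, 16, 4, 23, 2, 23, 0, 4.

13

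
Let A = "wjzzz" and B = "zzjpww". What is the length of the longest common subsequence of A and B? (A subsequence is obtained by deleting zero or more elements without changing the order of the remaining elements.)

2

Backtracking the LCS table gives one alignment: z (A3,B1) → z (A4,B2).
So the longest common subsequence has length 2.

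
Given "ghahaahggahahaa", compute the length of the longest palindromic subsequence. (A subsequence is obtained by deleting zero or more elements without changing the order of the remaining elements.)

10

One longest palindromic subsequence is aaahgghaaa (positions 3,5,6,7,8,9,11,12,14,15); it reads the same forward and backward, and the interval DP gives dp[1][15] = 10.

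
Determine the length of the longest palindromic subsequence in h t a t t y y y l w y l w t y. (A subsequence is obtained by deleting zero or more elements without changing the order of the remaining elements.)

6

One longest palindromic subsequence is tyyyyt (positions 5,6,7,8,11,14); it reads the same forward and backward, and the interval DP gives dp[1][15] = 6.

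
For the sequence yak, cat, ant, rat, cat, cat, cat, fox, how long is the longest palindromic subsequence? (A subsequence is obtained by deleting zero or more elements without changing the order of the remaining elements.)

Using dp[i][j] = 2 + dp[i+1][j−1] if the ends match, else max(dp[i+1][j], dp[i][j−1]):
dp[1][8] = 4. A witness is cat cat cat cat at positions 2,5,6,7.

4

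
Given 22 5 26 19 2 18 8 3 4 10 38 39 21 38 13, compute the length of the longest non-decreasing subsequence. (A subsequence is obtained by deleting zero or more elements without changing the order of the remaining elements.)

Let dp[i] be the longest non-decreasing subsequence ending at position i. Then dp = [1, 1, 2, 2, 1, 2, 2, 2, 3, 4, 5, 6, 5, 6, 5].
The maximum is 6; one witness is 2, 3, 4, 10, 38, 39 at positions 5,8,9,10,11,12.

6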